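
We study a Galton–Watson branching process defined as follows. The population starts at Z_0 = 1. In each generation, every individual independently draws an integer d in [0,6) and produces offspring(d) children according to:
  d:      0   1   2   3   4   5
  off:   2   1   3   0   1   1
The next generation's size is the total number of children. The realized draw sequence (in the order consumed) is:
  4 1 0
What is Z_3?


gen 0: Z_0=1, draws=[4], offspring=[1], Z_1=1
gen 1: Z_1=1, draws=[1], offspring=[1], Z_2=1
gen 2: Z_2=1, draws=[0], offspring=[2], Z_3=2

2


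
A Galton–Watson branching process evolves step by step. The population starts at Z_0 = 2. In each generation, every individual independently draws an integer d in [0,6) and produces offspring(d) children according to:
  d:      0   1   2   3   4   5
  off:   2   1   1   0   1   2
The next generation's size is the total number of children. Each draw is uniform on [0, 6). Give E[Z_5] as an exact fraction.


16807/3888

Outcome values over d=0..5: [2, 1, 1, 0, 1, 2]
Σy = 7, Σy² = 11, M = 6
μ = 7/6 = 7/6,  σ² = 11/6 − (7/6)² = 17/36
E[Z_0] = 2
E[Z_1] = 7/6·E[Z_0] = 7/3
E[Z_2] = 7/6·E[Z_1] = 49/18
E[Z_3] = 7/6·E[Z_2] = 343/108
E[Z_4] = 7/6·E[Z_3] = 2401/648
E[Z_5] = 7/6·E[Z_4] = 16807/3888


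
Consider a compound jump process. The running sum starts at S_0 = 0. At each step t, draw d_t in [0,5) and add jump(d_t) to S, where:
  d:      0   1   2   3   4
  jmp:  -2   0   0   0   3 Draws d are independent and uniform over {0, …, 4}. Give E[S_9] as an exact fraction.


9/5

Outcome values over d=0..4: [-2, 0, 0, 0, 3]
Σy = 1, Σy² = 13, M = 5
μ = 1/5 = 1/5,  σ² = 13/5 − (1/5)² = 64/25
E[S_9] = 0 + 9·(1/5) = 9/5


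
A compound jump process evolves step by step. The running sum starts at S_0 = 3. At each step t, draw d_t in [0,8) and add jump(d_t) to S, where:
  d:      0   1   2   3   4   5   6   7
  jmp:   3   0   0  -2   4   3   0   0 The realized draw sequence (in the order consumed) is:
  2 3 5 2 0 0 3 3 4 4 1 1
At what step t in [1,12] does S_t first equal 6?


8

t=0: S=3, d=2, jump=0, S_1=3
t=1: S=3, d=3, jump=-2, S_2=1
t=2: S=1, d=5, jump=3, S_3=4
t=3: S=4, d=2, jump=0, S_4=4
t=4: S=4, d=0, jump=3, S_5=7
t=5: S=7, d=0, jump=3, S_6=10
t=6: S=10, d=3, jump=-2, S_7=8
t=7: S=8, d=3, jump=-2, S_8=6
t=8: S=6, d=4, jump=4, S_9=10
t=9: S=10, d=4, jump=4, S_10=14
t=10: S=14, d=1, jump=0, S_11=14
t=11: S=14, d=1, jump=0, S_12=14


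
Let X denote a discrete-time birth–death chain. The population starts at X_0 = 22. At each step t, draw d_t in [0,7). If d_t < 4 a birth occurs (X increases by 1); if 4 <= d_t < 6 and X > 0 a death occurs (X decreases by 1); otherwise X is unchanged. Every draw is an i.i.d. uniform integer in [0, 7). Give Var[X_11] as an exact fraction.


418/49

X can drop by at most 1 per step and X_0 = 22 > T = 11, so X_t >= 22 − t >= 11 > 0 for every t <= 11: the floor at 0 (the 'and X > 0' condition) never binds. Hence X_11 = X_0 + Σ_{t<11} Y_t with i.i.d. increments Y_t = y(d_t) ∈ {+1, −1, 0}.
Outcome values over d=0..6: [1, 1, 1, 1, -1, -1, 0]
Σy = 2, Σy² = 6, M = 7
μ = 2/7 = 2/7,  σ² = 6/7 − (2/7)² = 38/49
Independent increments: Var[X_11] = 11·σ² = 11·(38/49) = 418/49


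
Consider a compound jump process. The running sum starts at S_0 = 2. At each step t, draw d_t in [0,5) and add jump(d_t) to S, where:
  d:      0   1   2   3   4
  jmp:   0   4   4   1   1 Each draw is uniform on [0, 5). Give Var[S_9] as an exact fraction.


126/5

Outcome values over d=0..4: [0, 4, 4, 1, 1]
Σy = 10, Σy² = 34, M = 5
μ = 10/5 = 2,  σ² = 34/5 − (2)² = 14/5
Independent increments: Var[S_9] = 9·σ² = 9·(14/5) = 126/5


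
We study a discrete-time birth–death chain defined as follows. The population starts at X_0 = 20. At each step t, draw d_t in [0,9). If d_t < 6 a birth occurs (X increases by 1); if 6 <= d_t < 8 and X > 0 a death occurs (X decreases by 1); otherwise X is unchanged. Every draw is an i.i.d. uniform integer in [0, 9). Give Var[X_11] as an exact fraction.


X can drop by at most 1 per step and X_0 = 20 > T = 11, so X_t >= 20 − t >= 9 > 0 for every t <= 11: the floor at 0 (the 'and X > 0' condition) never binds. Hence X_11 = X_0 + Σ_{t<11} Y_t with i.i.d. increments Y_t = y(d_t) ∈ {+1, −1, 0}.
Outcome values over d=0..8: [1, 1, 1, 1, 1, 1, -1, -1, 0]
Σy = 4, Σy² = 8, M = 9
μ = 4/9 = 4/9,  σ² = 8/9 − (4/9)² = 56/81
Independent increments: Var[X_11] = 11·σ² = 11·(56/81) = 616/81

616/81


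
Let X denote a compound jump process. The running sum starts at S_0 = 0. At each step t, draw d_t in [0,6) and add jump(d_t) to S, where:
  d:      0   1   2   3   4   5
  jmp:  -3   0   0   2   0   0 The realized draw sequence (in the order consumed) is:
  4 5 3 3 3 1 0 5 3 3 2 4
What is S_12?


t=0: S=0, d=4, jump=0, S_1=0
t=1: S=0, d=5, jump=0, S_2=0
t=2: S=0, d=3, jump=2, S_3=2
t=3: S=2, d=3, jump=2, S_4=4
t=4: S=4, d=3, jump=2, S_5=6
t=5: S=6, d=1, jump=0, S_6=6
t=6: S=6, d=0, jump=-3, S_7=3
t=7: S=3, d=5, jump=0, S_8=3
t=8: S=3, d=3, jump=2, S_9=5
t=9: S=5, d=3, jump=2, S_10=7
t=10: S=7, d=2, jump=0, S_11=7
t=11: S=7, d=4, jump=0, S_12=7

7


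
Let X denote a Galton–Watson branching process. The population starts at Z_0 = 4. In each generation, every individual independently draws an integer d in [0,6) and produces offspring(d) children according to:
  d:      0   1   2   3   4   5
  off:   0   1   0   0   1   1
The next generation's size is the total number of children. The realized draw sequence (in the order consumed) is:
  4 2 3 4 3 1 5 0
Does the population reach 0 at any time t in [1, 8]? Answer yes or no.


yes

gen 0: Z_0=4, draws=[4, 2, 3, 4], offspring=[1, 0, 0, 1], Z_1=2
gen 1: Z_1=2, draws=[3, 1], offspring=[0, 1], Z_2=1
gen 2: Z_2=1, draws=[5], offspring=[1], Z_3=1
gen 3: Z_3=1, draws=[0], offspring=[0], Z_4=0
gen 4: Z_4=0, draws=[], offspring=[], Z_5=0
gen 5: Z_5=0, draws=[], offspring=[], Z_6=0
gen 6: Z_6=0, draws=[], offspring=[], Z_7=0
gen 7: Z_7=0, draws=[], offspring=[], Z_8=0


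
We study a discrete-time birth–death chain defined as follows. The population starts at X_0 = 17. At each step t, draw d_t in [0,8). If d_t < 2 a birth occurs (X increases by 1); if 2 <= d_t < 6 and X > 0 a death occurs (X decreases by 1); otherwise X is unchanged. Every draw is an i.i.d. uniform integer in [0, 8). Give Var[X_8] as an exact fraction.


11/2

X can drop by at most 1 per step and X_0 = 17 > T = 8, so X_t >= 17 − t >= 9 > 0 for every t <= 8: the floor at 0 (the 'and X > 0' condition) never binds. Hence X_8 = X_0 + Σ_{t<8} Y_t with i.i.d. increments Y_t = y(d_t) ∈ {+1, −1, 0}.
Outcome values over d=0..7: [1, 1, -1, -1, -1, -1, 0, 0]
Σy = -2, Σy² = 6, M = 8
μ = -2/8 = -1/4,  σ² = 6/8 − (-1/4)² = 11/16
Independent increments: Var[X_8] = 8·σ² = 8·(11/16) = 11/2


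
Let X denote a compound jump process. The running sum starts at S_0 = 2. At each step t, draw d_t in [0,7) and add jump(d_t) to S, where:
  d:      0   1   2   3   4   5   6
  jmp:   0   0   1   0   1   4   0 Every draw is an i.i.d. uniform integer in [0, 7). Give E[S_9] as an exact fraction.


Outcome values over d=0..6: [0, 0, 1, 0, 1, 4, 0]
Σy = 6, Σy² = 18, M = 7
μ = 6/7 = 6/7,  σ² = 18/7 − (6/7)² = 90/49
E[S_9] = 2 + 9·(6/7) = 68/7

68/7


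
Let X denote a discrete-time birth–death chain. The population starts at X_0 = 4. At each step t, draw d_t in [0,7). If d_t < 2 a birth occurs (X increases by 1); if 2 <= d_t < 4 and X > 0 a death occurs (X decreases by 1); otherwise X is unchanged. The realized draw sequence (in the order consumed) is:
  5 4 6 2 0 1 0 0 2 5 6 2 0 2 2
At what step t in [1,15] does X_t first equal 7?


t=0: X=4, d=5 → hold, X_1=4
t=1: X=4, d=4 → hold, X_2=4
t=2: X=4, d=6 → hold, X_3=4
t=3: X=4, d=2 → death, X_4=3
t=4: X=3, d=0 → birth, X_5=4
t=5: X=4, d=1 → birth, X_6=5
t=6: X=5, d=0 → birth, X_7=6
t=7: X=6, d=0 → birth, X_8=7
t=8: X=7, d=2 → death, X_9=6
t=9: X=6, d=5 → hold, X_10=6
t=10: X=6, d=6 → hold, X_11=6
t=11: X=6, d=2 → death, X_12=5
t=12: X=5, d=0 → birth, X_13=6
t=13: X=6, d=2 → death, X_14=5
t=14: X=5, d=2 → death, X_15=4

8


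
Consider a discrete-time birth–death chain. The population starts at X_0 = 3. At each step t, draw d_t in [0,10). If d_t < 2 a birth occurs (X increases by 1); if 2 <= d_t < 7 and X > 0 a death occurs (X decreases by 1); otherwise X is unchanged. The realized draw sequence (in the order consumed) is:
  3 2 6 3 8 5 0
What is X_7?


1

t=0: X=3, d=3 → death, X_1=2
t=1: X=2, d=2 → death, X_2=1
t=2: X=1, d=6 → death, X_3=0
t=3: X=0, d=3 → hold, X_4=0
t=4: X=0, d=8 → hold, X_5=0
t=5: X=0, d=5 → hold, X_6=0
t=6: X=0, d=0 → birth, X_7=1


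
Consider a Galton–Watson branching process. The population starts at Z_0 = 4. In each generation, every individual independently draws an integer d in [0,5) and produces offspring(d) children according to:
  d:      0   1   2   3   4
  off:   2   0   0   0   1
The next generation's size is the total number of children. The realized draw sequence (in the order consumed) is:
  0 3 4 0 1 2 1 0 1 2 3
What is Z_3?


0

gen 0: Z_0=4, draws=[0, 3, 4, 0], offspring=[2, 0, 1, 2], Z_1=5
gen 1: Z_1=5, draws=[1, 2, 1, 0, 1], offspring=[0, 0, 0, 2, 0], Z_2=2
gen 2: Z_2=2, draws=[2, 3], offspring=[0, 0], Z_3=0


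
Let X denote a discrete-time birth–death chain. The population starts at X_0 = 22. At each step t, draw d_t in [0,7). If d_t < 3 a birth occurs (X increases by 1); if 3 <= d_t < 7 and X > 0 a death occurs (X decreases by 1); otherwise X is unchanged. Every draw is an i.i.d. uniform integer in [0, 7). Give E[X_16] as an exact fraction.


138/7

X can drop by at most 1 per step and X_0 = 22 > T = 16, so X_t >= 22 − t >= 6 > 0 for every t <= 16: the floor at 0 (the 'and X > 0' condition) never binds. Hence X_16 = X_0 + Σ_{t<16} Y_t with i.i.d. increments Y_t = y(d_t) ∈ {+1, −1, 0}.
Outcome values over d=0..6: [1, 1, 1, -1, -1, -1, -1]
Σy = -1, Σy² = 7, M = 7
μ = -1/7 = -1/7,  σ² = 7/7 − (-1/7)² = 48/49
E[X_16] = 22 + 16·(-1/7) = 138/7


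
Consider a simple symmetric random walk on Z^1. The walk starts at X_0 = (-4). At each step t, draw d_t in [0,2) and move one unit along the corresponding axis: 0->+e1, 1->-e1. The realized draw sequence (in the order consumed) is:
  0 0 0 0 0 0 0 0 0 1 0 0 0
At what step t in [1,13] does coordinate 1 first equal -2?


2

t=0: X=(-4), d=0 → +e1, X_1=(-3)
t=1: X=(-3), d=0 → +e1, X_2=(-2)
t=2: X=(-2), d=0 → +e1, X_3=(-1)
t=3: X=(-1), d=0 → +e1, X_4=(0)
t=4: X=(0), d=0 → +e1, X_5=(1)
t=5: X=(1), d=0 → +e1, X_6=(2)
t=6: X=(2), d=0 → +e1, X_7=(3)
t=7: X=(3), d=0 → +e1, X_8=(4)
t=8: X=(4), d=0 → +e1, X_9=(5)
t=9: X=(5), d=1 → -e1, X_10=(4)
t=10: X=(4), d=0 → +e1, X_11=(5)
t=11: X=(5), d=0 → +e1, X_12=(6)
t=12: X=(6), d=0 → +e1, X_13=(7)


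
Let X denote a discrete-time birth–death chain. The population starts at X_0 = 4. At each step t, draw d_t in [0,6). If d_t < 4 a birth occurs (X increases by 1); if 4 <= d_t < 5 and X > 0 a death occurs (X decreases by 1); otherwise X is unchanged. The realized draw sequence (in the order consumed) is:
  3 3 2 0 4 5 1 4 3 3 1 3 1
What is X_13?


t=0: X=4, d=3 → birth, X_1=5
t=1: X=5, d=3 → birth, X_2=6
t=2: X=6, d=2 → birth, X_3=7
t=3: X=7, d=0 → birth, X_4=8
t=4: X=8, d=4 → death, X_5=7
t=5: X=7, d=5 → hold, X_6=7
t=6: X=7, d=1 → birth, X_7=8
t=7: X=8, d=4 → death, X_8=7
t=8: X=7, d=3 → birth, X_9=8
t=9: X=8, d=3 → birth, X_10=9
t=10: X=9, d=1 → birth, X_11=10
t=11: X=10, d=3 → birth, X_12=11
t=12: X=11, d=1 → birth, X_13=12

12


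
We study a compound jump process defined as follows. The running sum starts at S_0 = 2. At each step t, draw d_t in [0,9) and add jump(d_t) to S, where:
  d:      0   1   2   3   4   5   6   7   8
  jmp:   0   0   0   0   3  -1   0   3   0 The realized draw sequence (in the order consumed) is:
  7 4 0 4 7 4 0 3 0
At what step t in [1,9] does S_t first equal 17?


t=0: S=2, d=7, jump=3, S_1=5
t=1: S=5, d=4, jump=3, S_2=8
t=2: S=8, d=0, jump=0, S_3=8
t=3: S=8, d=4, jump=3, S_4=11
t=4: S=11, d=7, jump=3, S_5=14
t=5: S=14, d=4, jump=3, S_6=17
t=6: S=17, d=0, jump=0, S_7=17
t=7: S=17, d=3, jump=0, S_8=17
t=8: S=17, d=0, jump=0, S_9=17

6


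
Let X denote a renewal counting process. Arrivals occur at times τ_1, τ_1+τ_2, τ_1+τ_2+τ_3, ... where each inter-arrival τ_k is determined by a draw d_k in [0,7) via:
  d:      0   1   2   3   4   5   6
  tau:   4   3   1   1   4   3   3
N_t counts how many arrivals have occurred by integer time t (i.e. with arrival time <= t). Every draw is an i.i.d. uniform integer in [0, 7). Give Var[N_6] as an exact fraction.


9298308172/13841287201

Inter-arrival values over d=0..6: [4, 3, 1, 1, 4, 3, 3]
Each d has probability 1/7, so the pmf of τ is: f(1) = 2/7, f(3) = 3/7, f(4) = 2/7
Let p_n(j) = P(N_n = j), with p_0 = [1]. Condition on τ_1: p_n(0) = P(τ > n), and for j >= 1, p_n(j) = Σ_{k<=n} f(k)·p_{n−k}(j−1)
p_1 = [5/7, 2/7]  (j = 0..1)
p_2 = [5/7, 10/49, 4/49]  (j = 0..2)
p_3 = [2/7, 31/49, 20/343, 8/343]  (j = 0..3)
p_4 = [0, 33/49, 104/343, 40/2401, 16/2401]  (j = 0..4)
p_5 = [0, 25/49, 124/343, 292/2401, 80/16807, 32/16807]  (j = 0..5)
p_6 = [0, 16/49, 163/343, 52/343, 752/16807, 160/117649, 64/117649]  (j = 0..6)
E[N_6] = Σ j·p_6(j) = 225982/117649;  E[N_6²] = Σ j²·p_6(j) = 513104/117649
Var[N_6] = 513104/117649 − (225982/117649)² = 9298308172/13841287201


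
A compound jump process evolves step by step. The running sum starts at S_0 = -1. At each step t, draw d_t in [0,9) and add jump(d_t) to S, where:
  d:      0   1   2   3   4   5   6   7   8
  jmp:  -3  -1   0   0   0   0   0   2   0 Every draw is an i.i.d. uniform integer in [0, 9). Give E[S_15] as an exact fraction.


-13/3

Outcome values over d=0..8: [-3, -1, 0, 0, 0, 0, 0, 2, 0]
Σy = -2, Σy² = 14, M = 9
μ = -2/9 = -2/9,  σ² = 14/9 − (-2/9)² = 122/81
E[S_15] = -1 + 15·(-2/9) = -13/3


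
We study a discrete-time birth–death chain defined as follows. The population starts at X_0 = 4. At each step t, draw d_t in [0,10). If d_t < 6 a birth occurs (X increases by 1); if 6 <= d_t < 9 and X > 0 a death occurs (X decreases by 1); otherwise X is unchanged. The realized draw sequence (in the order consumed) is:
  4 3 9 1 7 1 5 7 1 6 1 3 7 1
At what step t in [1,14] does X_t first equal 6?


2

t=0: X=4, d=4 → birth, X_1=5
t=1: X=5, d=3 → birth, X_2=6
t=2: X=6, d=9 → hold, X_3=6
t=3: X=6, d=1 → birth, X_4=7
t=4: X=7, d=7 → death, X_5=6
t=5: X=6, d=1 → birth, X_6=7
t=6: X=7, d=5 → birth, X_7=8
t=7: X=8, d=7 → death, X_8=7
t=8: X=7, d=1 → birth, X_9=8
t=9: X=8, d=6 → death, X_10=7
t=10: X=7, d=1 → birth, X_11=8
t=11: X=8, d=3 → birth, X_12=9
t=12: X=9, d=7 → death, X_13=8
t=13: X=8, d=1 → birth, X_14=9


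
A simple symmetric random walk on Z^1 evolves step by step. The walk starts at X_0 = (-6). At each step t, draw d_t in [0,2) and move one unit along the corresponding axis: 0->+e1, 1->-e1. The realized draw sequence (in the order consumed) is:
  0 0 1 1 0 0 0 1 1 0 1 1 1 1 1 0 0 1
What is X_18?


t=0: X=(-6), d=0 → +e1, X_1=(-5)
t=1: X=(-5), d=0 → +e1, X_2=(-4)
t=2: X=(-4), d=1 → -e1, X_3=(-5)
t=3: X=(-5), d=1 → -e1, X_4=(-6)
t=4: X=(-6), d=0 → +e1, X_5=(-5)
t=5: X=(-5), d=0 → +e1, X_6=(-4)
t=6: X=(-4), d=0 → +e1, X_7=(-3)
t=7: X=(-3), d=1 → -e1, X_8=(-4)
t=8: X=(-4), d=1 → -e1, X_9=(-5)
t=9: X=(-5), d=0 → +e1, X_10=(-4)
t=10: X=(-4), d=1 → -e1, X_11=(-5)
t=11: X=(-5), d=1 → -e1, X_12=(-6)
t=12: X=(-6), d=1 → -e1, X_13=(-7)
t=13: X=(-7), d=1 → -e1, X_14=(-8)
t=14: X=(-8), d=1 → -e1, X_15=(-9)
t=15: X=(-9), d=0 → +e1, X_16=(-8)
t=16: X=(-8), d=0 → +e1, X_17=(-7)
t=17: X=(-7), d=1 → -e1, X_18=(-8)

(-8)


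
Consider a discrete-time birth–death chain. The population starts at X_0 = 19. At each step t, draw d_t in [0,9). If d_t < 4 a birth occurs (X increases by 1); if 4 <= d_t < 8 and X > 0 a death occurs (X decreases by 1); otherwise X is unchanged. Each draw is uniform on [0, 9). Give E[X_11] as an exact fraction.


19

X can drop by at most 1 per step and X_0 = 19 > T = 11, so X_t >= 19 − t >= 8 > 0 for every t <= 11: the floor at 0 (the 'and X > 0' condition) never binds. Hence X_11 = X_0 + Σ_{t<11} Y_t with i.i.d. increments Y_t = y(d_t) ∈ {+1, −1, 0}.
Outcome values over d=0..8: [1, 1, 1, 1, -1, -1, -1, -1, 0]
Σy = 0, Σy² = 8, M = 9
μ = 0/9 = 0,  σ² = 8/9 − (0)² = 8/9
E[X_11] = 19 + 11·(0) = 19


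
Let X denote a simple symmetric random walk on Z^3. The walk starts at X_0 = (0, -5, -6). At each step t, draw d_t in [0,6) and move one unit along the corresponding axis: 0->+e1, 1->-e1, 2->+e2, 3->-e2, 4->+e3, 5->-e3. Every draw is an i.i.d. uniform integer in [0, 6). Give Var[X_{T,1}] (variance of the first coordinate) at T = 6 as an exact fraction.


Outcome values over d=0..5: [1, -1, 0, 0, 0, 0]
Σy = 0, Σy² = 2, M = 6
μ = 0/6 = 0,  σ² = 2/6 − (0)² = 1/3
Independent increments: Var[X_6] = 6·σ² = 6·(1/3) = 2

2


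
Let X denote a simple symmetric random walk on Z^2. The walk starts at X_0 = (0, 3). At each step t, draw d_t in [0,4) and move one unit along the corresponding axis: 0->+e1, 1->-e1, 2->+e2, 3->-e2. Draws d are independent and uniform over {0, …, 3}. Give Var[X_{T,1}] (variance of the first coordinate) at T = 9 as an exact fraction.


9/2

Outcome values over d=0..3: [1, -1, 0, 0]
Σy = 0, Σy² = 2, M = 4
μ = 0/4 = 0,  σ² = 2/4 − (0)² = 1/2
Independent increments: Var[X_9] = 9·σ² = 9·(1/2) = 9/2


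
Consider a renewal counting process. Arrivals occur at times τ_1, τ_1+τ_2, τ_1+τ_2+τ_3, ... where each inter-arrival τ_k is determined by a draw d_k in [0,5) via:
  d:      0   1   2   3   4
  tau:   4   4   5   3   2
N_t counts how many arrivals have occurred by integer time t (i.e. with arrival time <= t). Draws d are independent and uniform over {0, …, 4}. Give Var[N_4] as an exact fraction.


Inter-arrival values over d=0..4: [4, 4, 5, 3, 2]
Each d has probability 1/5, so the pmf of τ is: f(2) = 1/5, f(3) = 1/5, f(4) = 2/5, f(5) = 1/5
Let p_n(j) = P(N_n = j), with p_0 = [1]. Condition on τ_1: p_n(0) = P(τ > n), and for j >= 1, p_n(j) = Σ_{k<=n} f(k)·p_{n−k}(j−1)
p_1 = [1]  (j = 0)
p_2 = [4/5, 1/5]  (j = 0..1)
p_3 = [3/5, 2/5]  (j = 0..1)
p_4 = [1/5, 19/25, 1/25]  (j = 0..2)
E[N_4] = Σ j·p_4(j) = 21/25;  E[N_4²] = Σ j²·p_4(j) = 23/25
Var[N_4] = 23/25 − (21/25)² = 134/625

134/625


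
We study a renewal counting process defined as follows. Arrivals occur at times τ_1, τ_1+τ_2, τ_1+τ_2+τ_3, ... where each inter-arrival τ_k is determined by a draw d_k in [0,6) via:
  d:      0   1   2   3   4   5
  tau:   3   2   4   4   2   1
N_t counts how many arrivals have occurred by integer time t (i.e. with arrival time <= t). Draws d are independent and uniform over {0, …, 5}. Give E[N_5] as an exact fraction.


Inter-arrival values over d=0..5: [3, 2, 4, 4, 2, 1]
Each d has probability 1/6, so the pmf of τ is: f(1) = 1/6, f(2) = 1/3, f(3) = 1/6, f(4) = 1/3
Renewal equation for m(n) = E[N_n]: condition on τ_1 = k (if k <= n, one arrival plus a fresh copy on the remaining n−k steps): m(n) = F(n) + Σ_{k<=n} f(k)·m(n−k), where F(n) = P(τ <= n) and m(0) = 0
m(1) = F(1) = 1/6
m(2) = F(2) + f(1)·m(1) = 1/2 + 1/6·1/6 = 19/36
m(3) = F(3) + f(1)·m(2) + f(2)·m(1) = 2/3 + 1/6·19/36 + 1/3·1/6 = 175/216
m(4) = F(4) + f(1)·m(3) + f(2)·m(2) + f(3)·m(1) = 1 + 1/6·175/216 + 1/3·19/36 + 1/6·1/6 = 1735/1296
m(5) = F(5) + f(1)·m(4) + f(2)·m(3) + f(3)·m(2) + f(4)·m(1) = 1 + 1/6·1735/1296 + 1/3·175/216 + 1/6·19/36 + 1/3·1/6 = 12727/7776
E[N_5] = m(5) = 12727/7776

12727/7776


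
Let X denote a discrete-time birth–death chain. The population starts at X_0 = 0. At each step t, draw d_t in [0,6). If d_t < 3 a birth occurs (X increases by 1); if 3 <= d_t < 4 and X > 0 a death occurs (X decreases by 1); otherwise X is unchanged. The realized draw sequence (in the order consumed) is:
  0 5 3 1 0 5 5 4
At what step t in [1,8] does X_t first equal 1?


t=0: X=0, d=0 → birth, X_1=1
t=1: X=1, d=5 → hold, X_2=1
t=2: X=1, d=3 → death, X_3=0
t=3: X=0, d=1 → birth, X_4=1
t=4: X=1, d=0 → birth, X_5=2
t=5: X=2, d=5 → hold, X_6=2
t=6: X=2, d=5 → hold, X_7=2
t=7: X=2, d=4 → hold, X_8=2

1


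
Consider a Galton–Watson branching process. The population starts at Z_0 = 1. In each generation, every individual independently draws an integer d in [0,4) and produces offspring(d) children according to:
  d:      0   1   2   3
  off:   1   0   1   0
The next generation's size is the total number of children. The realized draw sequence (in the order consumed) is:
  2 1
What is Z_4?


0

gen 0: Z_0=1, draws=[2], offspring=[1], Z_1=1
gen 1: Z_1=1, draws=[1], offspring=[0], Z_2=0
gen 2: Z_2=0, draws=[], offspring=[], Z_3=0
gen 3: Z_3=0, draws=[], offspring=[], Z_4=0


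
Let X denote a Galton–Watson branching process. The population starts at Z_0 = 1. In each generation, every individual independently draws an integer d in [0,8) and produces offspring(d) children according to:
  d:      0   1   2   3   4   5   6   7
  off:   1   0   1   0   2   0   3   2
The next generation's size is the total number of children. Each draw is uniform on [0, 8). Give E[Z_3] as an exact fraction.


Outcome values over d=0..7: [1, 0, 1, 0, 2, 0, 3, 2]
Σy = 9, Σy² = 19, M = 8
μ = 9/8 = 9/8,  σ² = 19/8 − (9/8)² = 71/64
E[Z_0] = 1
E[Z_1] = 9/8·E[Z_0] = 9/8
E[Z_2] = 9/8·E[Z_1] = 81/64
E[Z_3] = 9/8·E[Z_2] = 729/512

729/512


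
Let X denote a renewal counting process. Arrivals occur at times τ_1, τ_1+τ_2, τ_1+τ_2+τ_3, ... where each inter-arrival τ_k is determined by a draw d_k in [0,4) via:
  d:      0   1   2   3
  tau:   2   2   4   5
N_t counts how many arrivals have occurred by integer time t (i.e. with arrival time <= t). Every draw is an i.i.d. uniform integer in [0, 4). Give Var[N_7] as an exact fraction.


Inter-arrival values over d=0..3: [2, 2, 4, 5]
Each d has probability 1/4, so the pmf of τ is: f(2) = 1/2, f(4) = 1/4, f(5) = 1/4
Let p_n(j) = P(N_n = j), with p_0 = [1]. Condition on τ_1: p_n(0) = P(τ > n), and for j >= 1, p_n(j) = Σ_{k<=n} f(k)·p_{n−k}(j−1)
p_1 = [1]  (j = 0)
p_2 = [1/2, 1/2]  (j = 0..1)
p_3 = [1/2, 1/2]  (j = 0..1)
p_4 = [1/4, 1/2, 1/4]  (j = 0..2)
p_5 = [0, 3/4, 1/4]  (j = 0..2)
p_6 = [0, 1/2, 3/8, 1/8]  (j = 0..3)
p_7 = [0, 1/4, 5/8, 1/8]  (j = 0..3)
E[N_7] = Σ j·p_7(j) = 15/8;  E[N_7²] = Σ j²·p_7(j) = 31/8
Var[N_7] = 31/8 − (15/8)² = 23/64

23/64


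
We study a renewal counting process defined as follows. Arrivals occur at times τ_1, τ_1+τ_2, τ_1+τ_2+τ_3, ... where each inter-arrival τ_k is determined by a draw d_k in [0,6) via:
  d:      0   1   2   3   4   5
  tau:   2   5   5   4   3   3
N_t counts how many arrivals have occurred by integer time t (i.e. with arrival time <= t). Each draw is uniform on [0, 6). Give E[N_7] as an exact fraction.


337/216

Inter-arrival values over d=0..5: [2, 5, 5, 4, 3, 3]
Each d has probability 1/6, so the pmf of τ is: f(2) = 1/6, f(3) = 1/3, f(4) = 1/6, f(5) = 1/3
Renewal equation for m(n) = E[N_n]: condition on τ_1 = k (if k <= n, one arrival plus a fresh copy on the remaining n−k steps): m(n) = F(n) + Σ_{k<=n} f(k)·m(n−k), where F(n) = P(τ <= n) and m(0) = 0
m(1) = F(1) = 0
m(2) = F(2) = 1/6
m(3) = F(3) = 1/2
m(4) = F(4) + f(2)·m(2) = 2/3 + 1/6·1/6 = 25/36
m(5) = F(5) + f(2)·m(3) + f(3)·m(2) = 1 + 1/6·1/2 + 1/3·1/6 = 41/36
m(6) = F(6) + f(2)·m(4) + f(3)·m(3) + f(4)·m(2) = 1 + 1/6·25/36 + 1/3·1/2 + 1/6·1/6 = 283/216
m(7) = F(7) + f(2)·m(5) + f(3)·m(4) + f(4)·m(3) + f(5)·m(2) = 1 + 1/6·41/36 + 1/3·25/36 + 1/6·1/2 + 1/3·1/6 = 337/216
E[N_7] = m(7) = 337/216


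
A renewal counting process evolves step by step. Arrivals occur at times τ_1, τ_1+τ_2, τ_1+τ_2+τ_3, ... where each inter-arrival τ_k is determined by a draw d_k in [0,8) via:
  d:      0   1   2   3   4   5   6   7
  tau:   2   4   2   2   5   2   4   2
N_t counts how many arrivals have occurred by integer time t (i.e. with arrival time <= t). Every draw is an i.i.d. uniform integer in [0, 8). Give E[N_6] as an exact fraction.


997/512

Inter-arrival values over d=0..7: [2, 4, 2, 2, 5, 2, 4, 2]
Each d has probability 1/8, so the pmf of τ is: f(2) = 5/8, f(4) = 1/4, f(5) = 1/8
Renewal equation for m(n) = E[N_n]: condition on τ_1 = k (if k <= n, one arrival plus a fresh copy on the remaining n−k steps): m(n) = F(n) + Σ_{k<=n} f(k)·m(n−k), where F(n) = P(τ <= n) and m(0) = 0
m(1) = F(1) = 0
m(2) = F(2) = 5/8
m(3) = F(3) = 5/8
m(4) = F(4) + f(2)·m(2) = 7/8 + 5/8·5/8 = 81/64
m(5) = F(5) + f(2)·m(3) = 1 + 5/8·5/8 = 89/64
m(6) = F(6) + f(2)·m(4) + f(4)·m(2) = 1 + 5/8·81/64 + 1/4·5/8 = 997/512
E[N_6] = m(6) = 997/512


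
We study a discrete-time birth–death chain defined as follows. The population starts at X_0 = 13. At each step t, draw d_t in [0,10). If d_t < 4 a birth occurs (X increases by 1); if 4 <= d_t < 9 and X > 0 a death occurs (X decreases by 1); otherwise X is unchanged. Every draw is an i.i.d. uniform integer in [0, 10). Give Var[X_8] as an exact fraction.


X can drop by at most 1 per step and X_0 = 13 > T = 8, so X_t >= 13 − t >= 5 > 0 for every t <= 8: the floor at 0 (the 'and X > 0' condition) never binds. Hence X_8 = X_0 + Σ_{t<8} Y_t with i.i.d. increments Y_t = y(d_t) ∈ {+1, −1, 0}.
Outcome values over d=0..9: [1, 1, 1, 1, -1, -1, -1, -1, -1, 0]
Σy = -1, Σy² = 9, M = 10
μ = -1/10 = -1/10,  σ² = 9/10 − (-1/10)² = 89/100
Independent increments: Var[X_8] = 8·σ² = 8·(89/100) = 178/25

178/25


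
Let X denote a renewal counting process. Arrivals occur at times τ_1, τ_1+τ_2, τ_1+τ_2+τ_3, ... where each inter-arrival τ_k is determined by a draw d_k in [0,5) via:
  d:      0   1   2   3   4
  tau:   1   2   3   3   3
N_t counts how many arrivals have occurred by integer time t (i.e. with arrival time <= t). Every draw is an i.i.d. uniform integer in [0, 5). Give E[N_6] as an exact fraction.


Inter-arrival values over d=0..4: [1, 2, 3, 3, 3]
Each d has probability 1/5, so the pmf of τ is: f(1) = 1/5, f(2) = 1/5, f(3) = 3/5
Renewal equation for m(n) = E[N_n]: condition on τ_1 = k (if k <= n, one arrival plus a fresh copy on the remaining n−k steps): m(n) = F(n) + Σ_{k<=n} f(k)·m(n−k), where F(n) = P(τ <= n) and m(0) = 0
m(1) = F(1) = 1/5
m(2) = F(2) + f(1)·m(1) = 2/5 + 1/5·1/5 = 11/25
m(3) = F(3) + f(1)·m(2) + f(2)·m(1) = 1 + 1/5·11/25 + 1/5·1/5 = 141/125
m(4) = F(4) + f(1)·m(3) + f(2)·m(2) + f(3)·m(1) = 1 + 1/5·141/125 + 1/5·11/25 + 3/5·1/5 = 896/625
m(5) = F(5) + f(1)·m(4) + f(2)·m(3) + f(3)·m(2) = 1 + 1/5·896/625 + 1/5·141/125 + 3/5·11/25 = 5551/3125
m(6) = F(6) + f(1)·m(5) + f(2)·m(4) + f(3)·m(3) = 1 + 1/5·5551/3125 + 1/5·896/625 + 3/5·141/125 = 36231/15625
E[N_6] = m(6) = 36231/15625

36231/15625


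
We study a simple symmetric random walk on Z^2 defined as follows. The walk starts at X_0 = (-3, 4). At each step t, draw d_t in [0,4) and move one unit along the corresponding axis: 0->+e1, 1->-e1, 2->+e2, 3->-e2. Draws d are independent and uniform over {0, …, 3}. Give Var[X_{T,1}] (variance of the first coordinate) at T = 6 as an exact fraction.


Outcome values over d=0..3: [1, -1, 0, 0]
Σy = 0, Σy² = 2, M = 4
μ = 0/4 = 0,  σ² = 2/4 − (0)² = 1/2
Independent increments: Var[X_6] = 6·σ² = 6·(1/2) = 3

3


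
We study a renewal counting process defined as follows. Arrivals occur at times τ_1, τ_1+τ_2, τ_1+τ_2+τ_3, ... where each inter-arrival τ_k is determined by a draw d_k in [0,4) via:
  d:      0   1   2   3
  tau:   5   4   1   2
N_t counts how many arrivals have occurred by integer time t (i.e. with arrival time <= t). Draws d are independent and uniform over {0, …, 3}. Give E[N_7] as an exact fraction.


Inter-arrival values over d=0..3: [5, 4, 1, 2]
Each d has probability 1/4, so the pmf of τ is: f(1) = 1/4, f(2) = 1/4, f(4) = 1/4, f(5) = 1/4
Renewal equation for m(n) = E[N_n]: condition on τ_1 = k (if k <= n, one arrival plus a fresh copy on the remaining n−k steps): m(n) = F(n) + Σ_{k<=n} f(k)·m(n−k), where F(n) = P(τ <= n) and m(0) = 0
m(1) = F(1) = 1/4
m(2) = F(2) + f(1)·m(1) = 1/2 + 1/4·1/4 = 9/16
m(3) = F(3) + f(1)·m(2) + f(2)·m(1) = 1/2 + 1/4·9/16 + 1/4·1/4 = 45/64
m(4) = F(4) + f(1)·m(3) + f(2)·m(2) = 3/4 + 1/4·45/64 + 1/4·9/16 = 273/256
m(5) = F(5) + f(1)·m(4) + f(2)·m(3) + f(4)·m(1) = 1 + 1/4·273/256 + 1/4·45/64 + 1/4·1/4 = 1541/1024
m(6) = F(6) + f(1)·m(5) + f(2)·m(4) + f(4)·m(2) + f(5)·m(1) = 1 + 1/4·1541/1024 + 1/4·273/256 + 1/4·9/16 + 1/4·1/4 = 7561/4096
m(7) = F(7) + f(1)·m(6) + f(2)·m(5) + f(4)·m(3) + f(5)·m(2) = 1 + 1/4·7561/4096 + 1/4·1541/1024 + 1/4·45/64 + 1/4·9/16 = 35293/16384
E[N_7] = m(7) = 35293/16384

35293/16384


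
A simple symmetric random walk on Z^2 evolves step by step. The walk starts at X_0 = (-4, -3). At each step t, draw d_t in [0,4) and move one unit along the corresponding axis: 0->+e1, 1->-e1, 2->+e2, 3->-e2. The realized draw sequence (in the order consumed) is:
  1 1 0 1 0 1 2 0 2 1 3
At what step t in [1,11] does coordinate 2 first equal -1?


9

t=0: X=(-4, -3), d=1 → -e1, X_1=(-5, -3)
t=1: X=(-5, -3), d=1 → -e1, X_2=(-6, -3)
t=2: X=(-6, -3), d=0 → +e1, X_3=(-5, -3)
t=3: X=(-5, -3), d=1 → -e1, X_4=(-6, -3)
t=4: X=(-6, -3), d=0 → +e1, X_5=(-5, -3)
t=5: X=(-5, -3), d=1 → -e1, X_6=(-6, -3)
t=6: X=(-6, -3), d=2 → +e2, X_7=(-6, -2)
t=7: X=(-6, -2), d=0 → +e1, X_8=(-5, -2)
t=8: X=(-5, -2), d=2 → +e2, X_9=(-5, -1)
t=9: X=(-5, -1), d=1 → -e1, X_10=(-6, -1)
t=10: X=(-6, -1), d=3 → -e2, X_11=(-6, -2)


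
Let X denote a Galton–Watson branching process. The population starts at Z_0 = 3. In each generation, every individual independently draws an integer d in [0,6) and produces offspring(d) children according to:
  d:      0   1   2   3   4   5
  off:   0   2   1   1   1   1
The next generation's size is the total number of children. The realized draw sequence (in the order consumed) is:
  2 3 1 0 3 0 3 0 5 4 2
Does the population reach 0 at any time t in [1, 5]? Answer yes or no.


no

gen 0: Z_0=3, draws=[2, 3, 1], offspring=[1, 1, 2], Z_1=4
gen 1: Z_1=4, draws=[0, 3, 0, 3], offspring=[0, 1, 0, 1], Z_2=2
gen 2: Z_2=2, draws=[0, 5], offspring=[0, 1], Z_3=1
gen 3: Z_3=1, draws=[4], offspring=[1], Z_4=1
gen 4: Z_4=1, draws=[2], offspring=[1], Z_5=1


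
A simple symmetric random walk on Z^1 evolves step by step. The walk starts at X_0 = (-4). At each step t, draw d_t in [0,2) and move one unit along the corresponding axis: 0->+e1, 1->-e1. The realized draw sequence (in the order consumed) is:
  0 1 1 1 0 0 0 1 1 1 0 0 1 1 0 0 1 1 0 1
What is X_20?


t=0: X=(-4), d=0 → +e1, X_1=(-3)
t=1: X=(-3), d=1 → -e1, X_2=(-4)
t=2: X=(-4), d=1 → -e1, X_3=(-5)
t=3: X=(-5), d=1 → -e1, X_4=(-6)
t=4: X=(-6), d=0 → +e1, X_5=(-5)
t=5: X=(-5), d=0 → +e1, X_6=(-4)
t=6: X=(-4), d=0 → +e1, X_7=(-3)
t=7: X=(-3), d=1 → -e1, X_8=(-4)
t=8: X=(-4), d=1 → -e1, X_9=(-5)
t=9: X=(-5), d=1 → -e1, X_10=(-6)
t=10: X=(-6), d=0 → +e1, X_11=(-5)
t=11: X=(-5), d=0 → +e1, X_12=(-4)
t=12: X=(-4), d=1 → -e1, X_13=(-5)
t=13: X=(-5), d=1 → -e1, X_14=(-6)
t=14: X=(-6), d=0 → +e1, X_15=(-5)
t=15: X=(-5), d=0 → +e1, X_16=(-4)
t=16: X=(-4), d=1 → -e1, X_17=(-5)
t=17: X=(-5), d=1 → -e1, X_18=(-6)
t=18: X=(-6), d=0 → +e1, X_19=(-5)
t=19: X=(-5), d=1 → -e1, X_20=(-6)

(-6)


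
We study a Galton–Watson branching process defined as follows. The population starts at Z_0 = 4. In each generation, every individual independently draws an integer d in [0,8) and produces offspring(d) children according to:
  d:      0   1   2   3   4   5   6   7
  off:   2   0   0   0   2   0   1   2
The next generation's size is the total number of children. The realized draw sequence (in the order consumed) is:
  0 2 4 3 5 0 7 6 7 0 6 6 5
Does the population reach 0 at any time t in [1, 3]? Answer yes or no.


gen 0: Z_0=4, draws=[0, 2, 4, 3], offspring=[2, 0, 2, 0], Z_1=4
gen 1: Z_1=4, draws=[5, 0, 7, 6], offspring=[0, 2, 2, 1], Z_2=5
gen 2: Z_2=5, draws=[7, 0, 6, 6, 5], offspring=[2, 2, 1, 1, 0], Z_3=6

no


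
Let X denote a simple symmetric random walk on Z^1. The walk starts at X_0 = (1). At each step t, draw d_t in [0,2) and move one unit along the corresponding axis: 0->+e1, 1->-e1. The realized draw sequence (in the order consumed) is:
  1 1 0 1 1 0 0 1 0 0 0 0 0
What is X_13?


t=0: X=(1), d=1 → -e1, X_1=(0)
t=1: X=(0), d=1 → -e1, X_2=(-1)
t=2: X=(-1), d=0 → +e1, X_3=(0)
t=3: X=(0), d=1 → -e1, X_4=(-1)
t=4: X=(-1), d=1 → -e1, X_5=(-2)
t=5: X=(-2), d=0 → +e1, X_6=(-1)
t=6: X=(-1), d=0 → +e1, X_7=(0)
t=7: X=(0), d=1 → -e1, X_8=(-1)
t=8: X=(-1), d=0 → +e1, X_9=(0)
t=9: X=(0), d=0 → +e1, X_10=(1)
t=10: X=(1), d=0 → +e1, X_11=(2)
t=11: X=(2), d=0 → +e1, X_12=(3)
t=12: X=(3), d=0 → +e1, X_13=(4)

(4)


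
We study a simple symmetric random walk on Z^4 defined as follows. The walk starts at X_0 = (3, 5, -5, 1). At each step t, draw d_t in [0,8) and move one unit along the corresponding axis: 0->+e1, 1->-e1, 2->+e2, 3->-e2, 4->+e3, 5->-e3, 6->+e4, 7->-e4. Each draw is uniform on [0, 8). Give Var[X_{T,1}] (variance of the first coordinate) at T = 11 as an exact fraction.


Outcome values over d=0..7: [1, -1, 0, 0, 0, 0, 0, 0]
Σy = 0, Σy² = 2, M = 8
μ = 0/8 = 0,  σ² = 2/8 − (0)² = 1/4
Independent increments: Var[X_11] = 11·σ² = 11·(1/4) = 11/4

11/4


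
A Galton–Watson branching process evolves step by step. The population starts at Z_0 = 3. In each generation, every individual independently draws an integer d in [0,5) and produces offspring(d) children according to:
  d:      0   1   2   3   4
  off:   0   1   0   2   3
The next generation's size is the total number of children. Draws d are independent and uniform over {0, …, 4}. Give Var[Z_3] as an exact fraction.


334152/15625

Outcome values over d=0..4: [0, 1, 0, 2, 3]
Σy = 6, Σy² = 14, M = 5
μ = 6/5 = 6/5,  σ² = 14/5 − (6/5)² = 34/25
V_0 = 0, E_0 = 3
V_1 = 34/25·E_0 + (6/5)²·V_0 = 102/25;  E_1 = 18/5
V_2 = 34/25·E_1 + (6/5)²·V_1 = 6732/625;  E_2 = 108/25
V_3 = 34/25·E_2 + (6/5)²·V_2 = 334152/15625;  E_3 = 648/125


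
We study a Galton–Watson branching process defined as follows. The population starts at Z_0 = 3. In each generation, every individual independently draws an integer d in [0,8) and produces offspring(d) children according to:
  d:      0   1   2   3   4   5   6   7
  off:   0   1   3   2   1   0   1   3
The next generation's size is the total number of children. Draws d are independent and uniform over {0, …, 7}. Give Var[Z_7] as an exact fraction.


2433790876523061/4398046511104

Outcome values over d=0..7: [0, 1, 3, 2, 1, 0, 1, 3]
Σy = 11, Σy² = 25, M = 8
μ = 11/8 = 11/8,  σ² = 25/8 − (11/8)² = 79/64
V_0 = 0, E_0 = 3
V_1 = 79/64·E_0 + (11/8)²·V_0 = 237/64;  E_1 = 33/8
V_2 = 79/64·E_1 + (11/8)²·V_1 = 49533/4096;  E_2 = 363/64
V_3 = 79/64·E_2 + (11/8)²·V_2 = 7828821/262144;  E_3 = 3993/512
V_4 = 79/64·E_3 + (11/8)²·V_3 = 1108796205/16777216;  E_4 = 43923/4096
V_5 = 79/64·E_4 + (11/8)²·V_4 = 148377120837/1073741824;  E_5 = 483153/32768
V_6 = 79/64·E_5 + (11/8)²·V_5 = 19204356264093/68719476736;  E_6 = 5314683/262144
V_7 = 79/64·E_6 + (11/8)²·V_6 = 2433790876523061/4398046511104;  E_7 = 58461513/2097152


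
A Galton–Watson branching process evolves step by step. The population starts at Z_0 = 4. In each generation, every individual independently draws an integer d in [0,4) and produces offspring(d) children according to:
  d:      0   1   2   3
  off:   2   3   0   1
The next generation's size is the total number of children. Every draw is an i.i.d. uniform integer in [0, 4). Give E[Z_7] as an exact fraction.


Outcome values over d=0..3: [2, 3, 0, 1]
Σy = 6, Σy² = 14, M = 4
μ = 6/4 = 3/2,  σ² = 14/4 − (3/2)² = 5/4
E[Z_0] = 4
E[Z_1] = 3/2·E[Z_0] = 6
E[Z_2] = 3/2·E[Z_1] = 9
E[Z_3] = 3/2·E[Z_2] = 27/2
E[Z_4] = 3/2·E[Z_3] = 81/4
E[Z_5] = 3/2·E[Z_4] = 243/8
E[Z_6] = 3/2·E[Z_5] = 729/16
E[Z_7] = 3/2·E[Z_6] = 2187/32

2187/32


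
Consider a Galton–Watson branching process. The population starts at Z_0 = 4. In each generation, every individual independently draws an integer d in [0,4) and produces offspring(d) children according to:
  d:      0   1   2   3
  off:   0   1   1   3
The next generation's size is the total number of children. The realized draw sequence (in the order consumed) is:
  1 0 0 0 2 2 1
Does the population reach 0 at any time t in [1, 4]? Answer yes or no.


gen 0: Z_0=4, draws=[1, 0, 0, 0], offspring=[1, 0, 0, 0], Z_1=1
gen 1: Z_1=1, draws=[2], offspring=[1], Z_2=1
gen 2: Z_2=1, draws=[2], offspring=[1], Z_3=1
gen 3: Z_3=1, draws=[1], offspring=[1], Z_4=1

no


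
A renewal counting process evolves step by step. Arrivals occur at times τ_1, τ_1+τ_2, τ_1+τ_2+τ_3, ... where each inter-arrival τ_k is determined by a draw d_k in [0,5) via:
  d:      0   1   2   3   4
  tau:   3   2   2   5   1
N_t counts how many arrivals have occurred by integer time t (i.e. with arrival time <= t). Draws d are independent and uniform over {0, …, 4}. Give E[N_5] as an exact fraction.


Inter-arrival values over d=0..4: [3, 2, 2, 5, 1]
Each d has probability 1/5, so the pmf of τ is: f(1) = 1/5, f(2) = 2/5, f(3) = 1/5, f(5) = 1/5
Renewal equation for m(n) = E[N_n]: condition on τ_1 = k (if k <= n, one arrival plus a fresh copy on the remaining n−k steps): m(n) = F(n) + Σ_{k<=n} f(k)·m(n−k), where F(n) = P(τ <= n) and m(0) = 0
m(1) = F(1) = 1/5
m(2) = F(2) + f(1)·m(1) = 3/5 + 1/5·1/5 = 16/25
m(3) = F(3) + f(1)·m(2) + f(2)·m(1) = 4/5 + 1/5·16/25 + 2/5·1/5 = 126/125
m(4) = F(4) + f(1)·m(3) + f(2)·m(2) + f(3)·m(1) = 4/5 + 1/5·126/125 + 2/5·16/25 + 1/5·1/5 = 811/625
m(5) = F(5) + f(1)·m(4) + f(2)·m(3) + f(3)·m(2) = 1 + 1/5·811/625 + 2/5·126/125 + 1/5·16/25 = 5596/3125
E[N_5] = m(5) = 5596/3125

5596/3125


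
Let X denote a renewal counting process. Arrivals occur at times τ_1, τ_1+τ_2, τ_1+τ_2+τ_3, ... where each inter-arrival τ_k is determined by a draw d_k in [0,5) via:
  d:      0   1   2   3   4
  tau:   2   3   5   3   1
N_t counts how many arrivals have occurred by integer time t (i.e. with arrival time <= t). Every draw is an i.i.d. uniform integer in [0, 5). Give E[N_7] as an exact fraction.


176561/78125

Inter-arrival values over d=0..4: [2, 3, 5, 3, 1]
Each d has probability 1/5, so the pmf of τ is: f(1) = 1/5, f(2) = 1/5, f(3) = 2/5, f(5) = 1/5
Renewal equation for m(n) = E[N_n]: condition on τ_1 = k (if k <= n, one arrival plus a fresh copy on the remaining n−k steps): m(n) = F(n) + Σ_{k<=n} f(k)·m(n−k), where F(n) = P(τ <= n) and m(0) = 0
m(1) = F(1) = 1/5
m(2) = F(2) + f(1)·m(1) = 2/5 + 1/5·1/5 = 11/25
m(3) = F(3) + f(1)·m(2) + f(2)·m(1) = 4/5 + 1/5·11/25 + 1/5·1/5 = 116/125
m(4) = F(4) + f(1)·m(3) + f(2)·m(2) + f(3)·m(1) = 4/5 + 1/5·116/125 + 1/5·11/25 + 2/5·1/5 = 721/625
m(5) = F(5) + f(1)·m(4) + f(2)·m(3) + f(3)·m(2) = 1 + 1/5·721/625 + 1/5·116/125 + 2/5·11/25 = 4976/3125
m(6) = F(6) + f(1)·m(5) + f(2)·m(4) + f(3)·m(3) + f(5)·m(1) = 1 + 1/5·4976/3125 + 1/5·721/625 + 2/5·116/125 + 1/5·1/5 = 30631/15625
m(7) = F(7) + f(1)·m(6) + f(2)·m(5) + f(3)·m(4) + f(5)·m(2) = 1 + 1/5·30631/15625 + 1/5·4976/3125 + 2/5·721/625 + 1/5·11/25 = 176561/78125
E[N_7] = m(7) = 176561/78125


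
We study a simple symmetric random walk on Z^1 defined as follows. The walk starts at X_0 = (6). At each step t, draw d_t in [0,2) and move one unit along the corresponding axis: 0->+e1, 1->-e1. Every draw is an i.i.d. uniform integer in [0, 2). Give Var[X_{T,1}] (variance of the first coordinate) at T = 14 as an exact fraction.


Outcome values over d=0..1: [1, -1]
Σy = 0, Σy² = 2, M = 2
μ = 0/2 = 0,  σ² = 2/2 − (0)² = 1
Independent increments: Var[X_14] = 14·σ² = 14·(1) = 14

14


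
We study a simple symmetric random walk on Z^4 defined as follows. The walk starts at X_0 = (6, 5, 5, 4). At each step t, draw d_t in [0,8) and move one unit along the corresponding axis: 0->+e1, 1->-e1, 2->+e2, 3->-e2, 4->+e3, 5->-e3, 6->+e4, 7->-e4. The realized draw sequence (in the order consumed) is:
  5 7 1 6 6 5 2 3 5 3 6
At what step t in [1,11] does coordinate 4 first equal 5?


t=0: X=(6, 5, 5, 4), d=5 → -e3, X_1=(6, 5, 4, 4)
t=1: X=(6, 5, 4, 4), d=7 → -e4, X_2=(6, 5, 4, 3)
t=2: X=(6, 5, 4, 3), d=1 → -e1, X_3=(5, 5, 4, 3)
t=3: X=(5, 5, 4, 3), d=6 → +e4, X_4=(5, 5, 4, 4)
t=4: X=(5, 5, 4, 4), d=6 → +e4, X_5=(5, 5, 4, 5)
t=5: X=(5, 5, 4, 5), d=5 → -e3, X_6=(5, 5, 3, 5)
t=6: X=(5, 5, 3, 5), d=2 → +e2, X_7=(5, 6, 3, 5)
t=7: X=(5, 6, 3, 5), d=3 → -e2, X_8=(5, 5, 3, 5)
t=8: X=(5, 5, 3, 5), d=5 → -e3, X_9=(5, 5, 2, 5)
t=9: X=(5, 5, 2, 5), d=3 → -e2, X_10=(5, 4, 2, 5)
t=10: X=(5, 4, 2, 5), d=6 → +e4, X_11=(5, 4, 2, 6)

5
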